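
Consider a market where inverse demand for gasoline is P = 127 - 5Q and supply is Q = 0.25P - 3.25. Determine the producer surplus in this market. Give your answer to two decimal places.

Rewriting supply in inverse form: P = 13 + 4Q.
Equilibrium: 127 - 5Q = 13 + 4Q, so Q* = 12.6667 and P* = 63.6667.
Producer surplus is the triangle above supply below P*: (1/2)(12.6667)(63.6667 - 13) = (1/2)(12.6667)(50.6667) = 320.8889.

320.89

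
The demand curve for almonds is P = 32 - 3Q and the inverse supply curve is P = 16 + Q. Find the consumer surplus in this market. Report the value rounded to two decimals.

24.00

Setting demand equal to supply, 16 = 4Q, so Q* = 4 and P* = 20.
The demand choke price is 32, so CS = (1/2)(Q*)(32 - P*) = (1/2)(4)(12) = 24.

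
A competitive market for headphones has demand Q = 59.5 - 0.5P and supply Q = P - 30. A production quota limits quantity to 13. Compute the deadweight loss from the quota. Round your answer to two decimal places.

Rewriting demand in inverse form: P = 119 - 2Q.
Rewriting supply in inverse form: P = 30 + Q.
Without the quota, 119 - 2Q = 30 + Q gives Q* = 29.6667.
At Q = 13 the demand price is 119 - 2(13) = 93 and the supply price is 30 + (13) = 43.
DWL = (1/2)(gap between curves at 13) x (Q* - 13) = (1/2)(50)(16.6667) = 416.6667.

416.67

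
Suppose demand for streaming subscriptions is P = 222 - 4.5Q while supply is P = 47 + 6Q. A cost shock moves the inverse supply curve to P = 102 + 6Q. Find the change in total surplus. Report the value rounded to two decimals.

Initial equilibrium: Q_0 = 16.6667, P_0 = 147; CS_0 = (1/2)(16.6667)(75) = 625, PS_0 = (1/2)(16.6667)(100) = 833.3333.
New equilibrium: 222 - 4.5Q = 102 + 6Q gives Q_1 = 11.4286, P_1 = 170.5714; CS_1 = 293.8776, PS_1 = 391.8367.
Change in total surplus = (293.8776 + 391.8367) - (625 + 833.3333) = -772.619.

-772.62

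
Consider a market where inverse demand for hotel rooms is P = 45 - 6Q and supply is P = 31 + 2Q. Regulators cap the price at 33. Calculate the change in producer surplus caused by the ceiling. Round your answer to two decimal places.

-2.06

Free-market equilibrium: 45 - 6Q = 31 + 2Q gives Q* = 1.75, P* = 34.5.
At the ceiling price 33, quantity supplied is (33 - 31)/2 = 1; supply is the short side, so Q = 1 trades at P = 33.
PS goes from (1/2)(1.75)(3.5) = 3.0625 to 1 (computed as (33 - 31)(1) - (1/2)(2)(1)^2), a change of -2.0625.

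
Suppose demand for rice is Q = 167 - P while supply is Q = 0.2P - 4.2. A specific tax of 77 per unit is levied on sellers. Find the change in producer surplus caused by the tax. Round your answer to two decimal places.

-1149.65

Rewriting demand in inverse form: P = 167 - Q.
Rewriting supply in inverse form: P = 21 + 5Q.
Without the tax, 167 - Q = 21 + 5Q so Q* = 24.3333 and P* = 142.6667.
A tax on sellers shifts supply up by 77: 167 - Q = 21 + 5Q + 77, so Q_t = 11.5. Buyers pay P_b = 155.5; sellers receive P_s = P_b - 77 = 78.5.
Producers lose the trapezoid between P_s and P* out to Q_t plus the triangle from Q_t to Q*: change in PS = 330.625 - 1480.2778 = -1149.6528.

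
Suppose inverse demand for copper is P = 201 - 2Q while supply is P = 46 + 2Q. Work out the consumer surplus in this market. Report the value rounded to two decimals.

1501.56

Setting demand equal to supply, 155 = 4Q, so Q* = 38.75 and P* = 123.5.
Consumer surplus is the triangle under demand above P*: (1/2)(38.75)(201 - 123.5) = (1/2)(38.75)(77.5) = 1501.5625.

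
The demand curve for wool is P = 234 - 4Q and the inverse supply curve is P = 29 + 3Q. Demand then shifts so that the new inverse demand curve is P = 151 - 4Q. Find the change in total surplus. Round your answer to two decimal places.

Initial equilibrium: Q_0 = 29.2857, P_0 = 116.8571; CS_0 = (1/2)(29.2857)(117.1429) = 1715.3061, PS_0 = (1/2)(29.2857)(87.8571) = 1286.4796.
New equilibrium: 151 - 4Q = 29 + 3Q gives Q_1 = 17.4286, P_1 = 81.2857; CS_1 = 607.5102, PS_1 = 455.6327.
Change in total surplus = (607.5102 + 455.6327) - (1715.3061 + 1286.4796) = -1938.6429.

-1938.64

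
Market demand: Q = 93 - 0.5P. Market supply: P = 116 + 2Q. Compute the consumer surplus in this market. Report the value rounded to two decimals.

306.25

Rewriting demand in inverse form: P = 186 - 2Q.
Equilibrium: 186 - 2Q = 116 + 2Q, so Q* = 17.5 and P* = 151.
The demand choke price is 186, so CS = (1/2)(Q*)(186 - P*) = (1/2)(17.5)(35) = 306.25.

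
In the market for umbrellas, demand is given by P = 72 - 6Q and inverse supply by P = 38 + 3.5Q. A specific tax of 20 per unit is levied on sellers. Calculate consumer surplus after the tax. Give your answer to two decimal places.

Without the tax, 72 - 6Q = 38 + 3.5Q so Q* = 3.5789 and P* = 50.5263.
With the tax, sellers need 20 more per unit: 72 - 6Q = 38 + 3.5Q + 20, so Q_t = 1.4737. Buyers pay P_b = 63.1579; sellers receive P_s = P_b - 20 = 43.1579.
CS = (1/2)(Q_t)(72 - P_b) = (1/2)(1.4737)(8.8421) = 6.5152.

6.52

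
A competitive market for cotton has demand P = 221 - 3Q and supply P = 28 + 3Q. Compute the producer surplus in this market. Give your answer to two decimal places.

Setting demand equal to supply, 193 = 6Q, so Q* = 32.1667 and P* = 124.5.
Producer surplus is the triangle above supply below P*: (1/2)(32.1667)(124.5 - 28) = (1/2)(32.1667)(96.5) = 1552.0417.

1552.04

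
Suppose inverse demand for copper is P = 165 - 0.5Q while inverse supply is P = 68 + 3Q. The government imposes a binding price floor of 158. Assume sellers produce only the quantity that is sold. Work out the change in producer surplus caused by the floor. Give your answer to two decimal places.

Without the control, 165 - 0.5Q = 68 + 3Q so Q* = 27.7143 and P* = 151.1429.
At P = 158, buyers demand (165 - 158)/0.5 = 14 while sellers would supply more, so the quantity traded is 14 at price 158.
PS goes from (1/2)(27.7143)(83.1429) = 1152.1224 to 966 (computed as (158 - 68)(14) - (1/2)(3)(14)^2), a change of -186.1224.

-186.12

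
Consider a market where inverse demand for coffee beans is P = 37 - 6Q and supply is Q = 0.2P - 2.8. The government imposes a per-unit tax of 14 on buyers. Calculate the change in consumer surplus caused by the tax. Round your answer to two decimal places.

-11.11

Rewriting supply in inverse form: P = 14 + 5Q.
Pre-tax equilibrium: 37 - 6Q = 14 + 5Q gives Q* = 2.0909, P* = 24.4545.
With the tax, buyers' net willingness to pay falls by 14: (37 - 14) - 6Q = 14 + 5Q, so Q_t = 0.8182. Buyers pay P_b = 32.0909; sellers receive P_s = P_b - 14 = 18.0909.
Consumers lose the trapezoid between P* and P_b out to Q_t plus the triangle from Q_t to Q*: change in CS = 2.0083 - 13.1157 = -11.1074.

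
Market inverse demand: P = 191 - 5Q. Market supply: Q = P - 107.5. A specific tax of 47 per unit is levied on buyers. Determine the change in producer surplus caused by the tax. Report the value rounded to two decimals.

-78.33

Rewriting supply in inverse form: P = 107.5 + Q.
Pre-tax equilibrium: 191 - 5Q = 107.5 + Q gives Q* = 13.9167, P* = 121.4167.
A tax on buyers shifts demand down by 47: (191 - 47) - 5Q = 107.5 + Q, so Q_t = 6.0833. Buyers pay P_b = 160.5833; sellers receive P_s = P_b - 47 = 113.5833.
Producers lose the trapezoid between P_s and P* out to Q_t plus the triangle from Q_t to Q*: change in PS = 18.5035 - 96.8368 = -78.3333.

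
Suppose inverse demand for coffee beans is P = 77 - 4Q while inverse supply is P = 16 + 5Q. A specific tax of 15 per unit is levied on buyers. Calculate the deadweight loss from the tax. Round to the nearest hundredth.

Pre-tax equilibrium: 77 - 4Q = 16 + 5Q gives Q* = 6.7778, P* = 49.8889.
A tax on buyers shifts demand down by 15: (77 - 15) - 4Q = 16 + 5Q, so Q_t = 5.1111. Buyers pay P_b = 56.5556; sellers receive P_s = P_b - 15 = 41.5556.
The welfare triangle lost has base Q* - Q_t = 1.6667 and height t = 15, so DWL = (1/2)(1.6667)(15) = 12.5.

12.50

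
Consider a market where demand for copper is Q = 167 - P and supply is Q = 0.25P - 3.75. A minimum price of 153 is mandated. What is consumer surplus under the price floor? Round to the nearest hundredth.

Rewriting demand in inverse form: P = 167 - Q.
Rewriting supply in inverse form: P = 15 + 4Q.
Without the control, 167 - Q = 15 + 4Q so Q* = 30.4 and P* = 136.6.
At P = 153, buyers demand (167 - 153)/1 = 14 while sellers would supply more, so the quantity traded is 14 at price 153.
CS is the triangle under demand above 153: (1/2)(14)(167 - 153) = 98.

98.00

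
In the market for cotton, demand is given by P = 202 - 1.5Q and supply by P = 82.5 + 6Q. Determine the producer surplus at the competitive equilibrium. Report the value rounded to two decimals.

761.61

Setting demand equal to supply, 119.5 = 7.5Q, so Q* = 15.9333 and P* = 178.1.
Producer surplus is the triangle above supply below P*: (1/2)(15.9333)(178.1 - 82.5) = (1/2)(15.9333)(95.6) = 761.6133.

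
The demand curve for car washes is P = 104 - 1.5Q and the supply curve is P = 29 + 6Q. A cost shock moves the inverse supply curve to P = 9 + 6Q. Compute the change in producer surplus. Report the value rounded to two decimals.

181.33

Initial equilibrium: Q_0 = 10, P_0 = 89; CS_0 = (1/2)(10)(15) = 75, PS_0 = (1/2)(10)(60) = 300.
New equilibrium: 104 - 1.5Q = 9 + 6Q gives Q_1 = 12.6667, P_1 = 85; CS_1 = 120.3333, PS_1 = 481.3333.
Change in producer surplus = 481.3333 - 300 = 181.3333.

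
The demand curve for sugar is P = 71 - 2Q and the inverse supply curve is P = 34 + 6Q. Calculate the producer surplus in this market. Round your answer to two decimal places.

Equilibrium: 71 - 2Q = 34 + 6Q, so Q* = 4.625 and P* = 61.75.
PS is the area between P* and the supply curve from 0 to Q*: (1/2)(4.625)(27.75) = 64.1719.

64.17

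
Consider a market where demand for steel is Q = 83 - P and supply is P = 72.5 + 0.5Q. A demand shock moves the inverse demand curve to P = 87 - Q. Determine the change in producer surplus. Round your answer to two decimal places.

11.11

Rewriting demand in inverse form: P = 83 - Q.
Initial equilibrium: Q_0 = 7, P_0 = 76; CS_0 = (1/2)(7)(7) = 24.5, PS_0 = (1/2)(7)(3.5) = 12.25.
New equilibrium: 87 - Q = 72.5 + 0.5Q gives Q_1 = 9.6667, P_1 = 77.3333; CS_1 = 46.7222, PS_1 = 23.3611.
Change in producer surplus = 23.3611 - 12.25 = 11.1111.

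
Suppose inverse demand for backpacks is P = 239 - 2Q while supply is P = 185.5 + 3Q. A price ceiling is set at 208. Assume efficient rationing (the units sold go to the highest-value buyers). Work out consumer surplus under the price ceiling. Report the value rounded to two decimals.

176.25

Free-market equilibrium: 239 - 2Q = 185.5 + 3Q gives Q* = 10.7, P* = 217.6.
At the ceiling price 208, quantity supplied is (208 - 185.5)/3 = 7.5; supply is the short side, so Q = 7.5 trades at P = 208.
The demand price at Q = 7.5 is 224. CS is the trapezoid between demand and 208 over [0, 7.5]: (1/2)[(239 - 208) + (224 - 208)](7.5) = 176.25.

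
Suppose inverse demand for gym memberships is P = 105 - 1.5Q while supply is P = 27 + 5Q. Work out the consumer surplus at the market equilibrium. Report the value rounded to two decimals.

Equilibrium: 105 - 1.5Q = 27 + 5Q, so Q* = 12 and P* = 87.
The demand choke price is 105, so CS = (1/2)(Q*)(105 - P*) = (1/2)(12)(18) = 108.

108.00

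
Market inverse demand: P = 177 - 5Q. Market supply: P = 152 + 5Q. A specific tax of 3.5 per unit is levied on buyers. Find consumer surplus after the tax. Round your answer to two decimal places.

11.56

Pre-tax equilibrium: 177 - 5Q = 152 + 5Q gives Q* = 2.5, P* = 164.5.
With the tax, buyers' net willingness to pay falls by 3.5: (177 - 3.5) - 5Q = 152 + 5Q, so Q_t = 2.15. Buyers pay P_b = 166.25; sellers receive P_s = P_b - 3.5 = 162.75.
Consumer surplus is the triangle under demand above P_b: (1/2)(2.15)(177 - 166.25) = 11.5563.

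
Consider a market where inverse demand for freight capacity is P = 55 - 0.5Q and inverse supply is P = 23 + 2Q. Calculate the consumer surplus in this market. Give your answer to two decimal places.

Setting demand equal to supply, 32 = 2.5Q, so Q* = 12.8 and P* = 48.6.
The demand choke price is 55, so CS = (1/2)(Q*)(55 - P*) = (1/2)(12.8)(6.4) = 40.96.

40.96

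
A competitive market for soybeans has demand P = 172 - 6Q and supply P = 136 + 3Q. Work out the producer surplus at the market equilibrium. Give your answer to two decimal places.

Setting demand equal to supply, 36 = 9Q, so Q* = 4 and P* = 148.
PS is the area between P* and the supply curve from 0 to Q*: (1/2)(4)(12) = 24.

24.00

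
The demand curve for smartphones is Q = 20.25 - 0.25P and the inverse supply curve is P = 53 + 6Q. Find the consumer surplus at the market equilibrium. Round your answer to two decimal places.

15.68

Rewriting demand in inverse form: P = 81 - 4Q.
Setting demand equal to supply, 28 = 10Q, so Q* = 2.8 and P* = 69.8.
Consumer surplus is the triangle under demand above P*: (1/2)(2.8)(81 - 69.8) = (1/2)(2.8)(11.2) = 15.68.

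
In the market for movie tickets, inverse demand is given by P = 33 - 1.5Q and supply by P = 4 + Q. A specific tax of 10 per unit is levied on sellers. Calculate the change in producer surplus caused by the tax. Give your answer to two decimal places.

-38.40

Pre-tax equilibrium: 33 - 1.5Q = 4 + Q gives Q* = 11.6, P* = 15.6.
A tax on sellers shifts supply up by 10: 33 - 1.5Q = 4 + Q + 10, so Q_t = 7.6. Buyers pay P_b = 21.6; sellers receive P_s = P_b - 10 = 11.6.
Producers lose the trapezoid between P_s and P* out to Q_t plus the triangle from Q_t to Q*: change in PS = 28.88 - 67.28 = -38.4.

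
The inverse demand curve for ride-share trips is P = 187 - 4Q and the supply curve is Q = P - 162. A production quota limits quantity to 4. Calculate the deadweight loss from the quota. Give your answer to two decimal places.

2.50

Rewriting supply in inverse form: P = 162 + Q.
Unrestricted equilibrium: Q* = (187 - 162)/(4 + 1) = 5.
At Q = 4 the demand price is 187 - 4(4) = 171 and the supply price is 162 + (4) = 166.
Deadweight loss is the triangle between the curves from 4 to 5: (1/2)(171 - 166)(5 - 4) = 2.5.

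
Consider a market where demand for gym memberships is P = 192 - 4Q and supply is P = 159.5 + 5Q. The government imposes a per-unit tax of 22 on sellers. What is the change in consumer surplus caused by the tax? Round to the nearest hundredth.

Pre-tax equilibrium: 192 - 4Q = 159.5 + 5Q gives Q* = 3.6111, P* = 177.5556.
With the tax, sellers need 22 more per unit: 192 - 4Q = 159.5 + 5Q + 22, so Q_t = 1.1667. Buyers pay P_b = 187.3333; sellers receive P_s = P_b - 22 = 165.3333.
CS falls from (1/2)(3.6111)(14.4444) = 26.0802 to (1/2)(1.1667)(4.6667) = 2.7222, a change of -23.358.

-23.36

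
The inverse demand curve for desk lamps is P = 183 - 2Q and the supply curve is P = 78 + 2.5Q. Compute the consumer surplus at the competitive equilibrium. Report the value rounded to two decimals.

544.44

Equilibrium: 183 - 2Q = 78 + 2.5Q, so Q* = 23.3333 and P* = 136.3333.
The demand choke price is 183, so CS = (1/2)(Q*)(183 - P*) = (1/2)(23.3333)(46.6667) = 544.4444.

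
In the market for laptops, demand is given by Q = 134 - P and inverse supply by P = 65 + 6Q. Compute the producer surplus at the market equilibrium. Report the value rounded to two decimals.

291.49

Rewriting demand in inverse form: P = 134 - Q.
Set 134 - Q = 65 + 6Q, which gives 69 = 7Q, so Q* = 9.8571 and P* = 134 - (9.8571) = 124.1429.
The supply curve's price intercept is 65, so PS = (1/2)(Q*)(P* - 65) = (1/2)(9.8571)(59.1429) = 291.4898.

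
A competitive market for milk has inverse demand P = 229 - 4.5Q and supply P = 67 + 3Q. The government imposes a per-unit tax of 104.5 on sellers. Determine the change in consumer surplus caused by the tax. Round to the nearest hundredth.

Pre-tax equilibrium: 229 - 4.5Q = 67 + 3Q gives Q* = 21.6, P* = 131.8.
With the tax, sellers need 104.5 more per unit: 229 - 4.5Q = 67 + 3Q + 104.5, so Q_t = 7.6667. Buyers pay P_b = 194.5; sellers receive P_s = P_b - 104.5 = 90.
Consumers lose the trapezoid between P* and P_b out to Q_t plus the triangle from Q_t to Q*: change in CS = 132.25 - 1049.76 = -917.51.

-917.51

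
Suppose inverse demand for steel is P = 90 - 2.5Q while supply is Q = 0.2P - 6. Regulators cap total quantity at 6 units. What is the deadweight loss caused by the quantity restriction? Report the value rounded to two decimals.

15.00

Rewriting supply in inverse form: P = 30 + 5Q.
Without the quota, 90 - 2.5Q = 30 + 5Q gives Q* = 8.
At Q = 6 the demand price is 90 - 2.5(6) = 75 and the supply price is 30 + 5(6) = 60.
Deadweight loss is the triangle between the curves from 6 to 8: (1/2)(75 - 60)(8 - 6) = 15.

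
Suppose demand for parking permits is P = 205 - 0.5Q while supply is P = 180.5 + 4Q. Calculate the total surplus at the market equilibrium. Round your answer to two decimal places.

Setting demand equal to supply, 24.5 = 4.5Q, so Q* = 5.4444 and P* = 202.2778.
Total surplus is the full triangle between the curves from 0 to Q*: (1/2)(5.4444)(205 - 180.5) = 66.6944.

66.69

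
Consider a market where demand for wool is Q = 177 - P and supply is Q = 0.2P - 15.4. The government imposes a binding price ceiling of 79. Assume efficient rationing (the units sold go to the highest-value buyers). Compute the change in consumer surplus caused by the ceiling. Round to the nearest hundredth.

Rewriting demand in inverse form: P = 177 - Q.
Rewriting supply in inverse form: P = 77 + 5Q.
Free-market equilibrium: 177 - Q = 77 + 5Q gives Q* = 16.6667, P* = 160.3333.
At P = 79, sellers supply (79 - 77)/5 = 0.4 while buyers want more, so the quantity traded is 0.4 at price 79.
CS goes from (1/2)(16.6667)(16.6667) = 138.8889 to 39.12 (computed as (177 - 79)(0.4) - (1/2)(1)(0.4)^2), a change of -99.7689.

-99.77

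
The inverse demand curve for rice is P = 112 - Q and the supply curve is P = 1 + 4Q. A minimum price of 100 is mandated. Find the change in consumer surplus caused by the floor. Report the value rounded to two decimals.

-174.42

Free-market equilibrium: 112 - Q = 1 + 4Q gives Q* = 22.2, P* = 89.8.
At the floor price 100, quantity demanded is (112 - 100)/1 = 12; demand is the short side, so Q = 12 trades at P = 100.
CS goes from (1/2)(22.2)(22.2) = 246.42 to 72 (computed as (112 - 100)(12) - (1/2)(1)(12)^2), a change of -174.42.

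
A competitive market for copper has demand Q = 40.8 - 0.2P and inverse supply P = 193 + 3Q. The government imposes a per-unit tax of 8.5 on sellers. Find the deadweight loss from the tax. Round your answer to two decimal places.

4.52

Rewriting demand in inverse form: P = 204 - 5Q.
Without the tax, 204 - 5Q = 193 + 3Q so Q* = 1.375 and P* = 197.125.
With the tax, sellers need 8.5 more per unit: 204 - 5Q = 193 + 3Q + 8.5, so Q_t = 0.3125. Buyers pay P_b = 202.4375; sellers receive P_s = P_b - 8.5 = 193.9375.
Deadweight loss is the triangle between the curves from Q_t to Q*: (1/2)(1.375 - 0.3125)(8.5) = 4.5156.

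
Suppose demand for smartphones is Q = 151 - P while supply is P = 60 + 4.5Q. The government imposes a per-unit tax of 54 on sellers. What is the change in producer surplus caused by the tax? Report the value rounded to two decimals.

-514.12

Rewriting demand in inverse form: P = 151 - Q.
Pre-tax equilibrium: 151 - Q = 60 + 4.5Q gives Q* = 16.5455, P* = 134.4545.
With the tax, sellers need 54 more per unit: 151 - Q = 60 + 4.5Q + 54, so Q_t = 6.7273. Buyers pay P_b = 144.2727; sellers receive P_s = P_b - 54 = 90.2727.
Producers lose the trapezoid between P_s and P* out to Q_t plus the triangle from Q_t to Q*: change in PS = 101.8264 - 615.9421 = -514.1157.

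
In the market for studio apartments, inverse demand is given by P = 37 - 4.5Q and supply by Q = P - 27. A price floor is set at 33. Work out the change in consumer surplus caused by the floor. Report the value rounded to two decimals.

Rewriting supply in inverse form: P = 27 + Q.
Free-market equilibrium: 37 - 4.5Q = 27 + Q gives Q* = 1.8182, P* = 28.8182.
At P = 33, buyers demand (37 - 33)/4.5 = 0.8889 while sellers would supply more, so the quantity traded is 0.8889 at price 33.
CS goes from (1/2)(1.8182)(8.1818) = 7.438 to 1.7778 (computed as (37 - 33)(0.8889) - (1/2)(4.5)(0.8889)^2), a change of -5.6602.

-5.66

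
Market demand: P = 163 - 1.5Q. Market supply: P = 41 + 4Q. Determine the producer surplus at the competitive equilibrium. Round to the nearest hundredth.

Equilibrium: 163 - 1.5Q = 41 + 4Q, so Q* = 22.1818 and P* = 129.7273.
Producer surplus is the triangle above supply below P*: (1/2)(22.1818)(129.7273 - 41) = (1/2)(22.1818)(88.7273) = 984.0661.

984.07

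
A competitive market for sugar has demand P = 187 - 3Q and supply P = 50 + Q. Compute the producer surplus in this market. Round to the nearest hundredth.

Equilibrium: 187 - 3Q = 50 + Q, so Q* = 34.25 and P* = 84.25.
The supply curve's price intercept is 50, so PS = (1/2)(Q*)(P* - 50) = (1/2)(34.25)(34.25) = 586.5312.

586.53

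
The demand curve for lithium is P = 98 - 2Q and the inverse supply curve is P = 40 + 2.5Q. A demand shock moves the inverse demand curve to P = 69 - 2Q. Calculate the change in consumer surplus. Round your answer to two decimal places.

Initial equilibrium: Q_0 = 12.8889, P_0 = 72.2222; CS_0 = (1/2)(12.8889)(25.7778) = 166.1235, PS_0 = (1/2)(12.8889)(32.2222) = 207.6543.
New equilibrium: 69 - 2Q = 40 + 2.5Q gives Q_1 = 6.4444, P_1 = 56.1111; CS_1 = 41.5309, PS_1 = 51.9136.
Change in consumer surplus = 41.5309 - 166.1235 = -124.5926.

-124.59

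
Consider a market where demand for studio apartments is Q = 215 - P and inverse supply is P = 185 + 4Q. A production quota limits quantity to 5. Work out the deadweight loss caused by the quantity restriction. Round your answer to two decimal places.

2.50

Rewriting demand in inverse form: P = 215 - Q.
Unrestricted equilibrium: Q* = (215 - 185)/(1 + 4) = 6.
At Q = 5 the demand price is 215 - (5) = 210 and the supply price is 185 + 4(5) = 205.
Deadweight loss is the triangle between the curves from 5 to 6: (1/2)(210 - 205)(6 - 5) = 2.5.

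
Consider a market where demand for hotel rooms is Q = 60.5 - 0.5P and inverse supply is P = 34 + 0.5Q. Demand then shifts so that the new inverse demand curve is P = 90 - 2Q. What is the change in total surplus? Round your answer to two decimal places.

Rewriting demand in inverse form: P = 121 - 2Q.
Initial equilibrium: Q_0 = 34.8, P_0 = 51.4; CS_0 = (1/2)(34.8)(69.6) = 1211.04, PS_0 = (1/2)(34.8)(17.4) = 302.76.
New equilibrium: 90 - 2Q = 34 + 0.5Q gives Q_1 = 22.4, P_1 = 45.2; CS_1 = 501.76, PS_1 = 125.44.
Change in total surplus = (501.76 + 125.44) - (1211.04 + 302.76) = -886.6.

-886.60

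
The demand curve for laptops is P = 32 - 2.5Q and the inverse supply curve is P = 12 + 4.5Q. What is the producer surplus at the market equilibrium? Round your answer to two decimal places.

Setting demand equal to supply, 20 = 7Q, so Q* = 2.8571 and P* = 24.8571.
Producer surplus is the triangle above supply below P*: (1/2)(2.8571)(24.8571 - 12) = (1/2)(2.8571)(12.8571) = 18.3673.

18.37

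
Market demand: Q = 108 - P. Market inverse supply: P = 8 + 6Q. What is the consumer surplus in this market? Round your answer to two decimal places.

102.04

Rewriting demand in inverse form: P = 108 - Q.
Set 108 - Q = 8 + 6Q, which gives 100 = 7Q, so Q* = 14.2857 and P* = 108 - (14.2857) = 93.7143.
Consumer surplus is the triangle under demand above P*: (1/2)(14.2857)(108 - 93.7143) = (1/2)(14.2857)(14.2857) = 102.0408.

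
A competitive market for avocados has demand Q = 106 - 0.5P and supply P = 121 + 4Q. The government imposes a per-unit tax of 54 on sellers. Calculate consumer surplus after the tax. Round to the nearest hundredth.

Rewriting demand in inverse form: P = 212 - 2Q.
Pre-tax equilibrium: 212 - 2Q = 121 + 4Q gives Q* = 15.1667, P* = 181.6667.
A tax on sellers shifts supply up by 54: 212 - 2Q = 121 + 4Q + 54, so Q_t = 6.1667. Buyers pay P_b = 199.6667; sellers receive P_s = P_b - 54 = 145.6667.
CS = (1/2)(Q_t)(212 - P_b) = (1/2)(6.1667)(12.3333) = 38.0278.

38.03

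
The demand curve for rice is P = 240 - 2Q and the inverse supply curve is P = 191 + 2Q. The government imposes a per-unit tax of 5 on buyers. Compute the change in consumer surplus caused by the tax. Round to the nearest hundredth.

-29.06

Pre-tax equilibrium: 240 - 2Q = 191 + 2Q gives Q* = 12.25, P* = 215.5.
With the tax, buyers' net willingness to pay falls by 5: (240 - 5) - 2Q = 191 + 2Q, so Q_t = 11. Buyers pay P_b = 218; sellers receive P_s = P_b - 5 = 213.
Consumers lose the trapezoid between P* and P_b out to Q_t plus the triangle from Q_t to Q*: change in CS = 121 - 150.0625 = -29.0625.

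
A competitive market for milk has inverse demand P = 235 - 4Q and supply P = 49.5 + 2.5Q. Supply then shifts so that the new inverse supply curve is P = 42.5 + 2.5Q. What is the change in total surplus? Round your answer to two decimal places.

Initial equilibrium: Q_0 = 28.5385, P_0 = 120.8462; CS_0 = (1/2)(28.5385)(114.1538) = 1628.8876, PS_0 = (1/2)(28.5385)(71.3462) = 1018.0547.
New equilibrium: 235 - 4Q = 42.5 + 2.5Q gives Q_1 = 29.6154, P_1 = 116.5385; CS_1 = 1754.142, PS_1 = 1096.3388.
Change in total surplus = (1754.142 + 1096.3388) - (1628.8876 + 1018.0547) = 203.5385.

203.54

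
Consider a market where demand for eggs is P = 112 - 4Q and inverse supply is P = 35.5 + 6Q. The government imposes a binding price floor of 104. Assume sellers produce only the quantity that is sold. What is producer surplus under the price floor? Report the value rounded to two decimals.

Without the control, 112 - 4Q = 35.5 + 6Q so Q* = 7.65 and P* = 81.4.
At the floor price 104, quantity demanded is (112 - 104)/4 = 2; demand is the short side, so Q = 2 trades at P = 104.
The supply price at Q = 2 is 47.5. PS is the trapezoid between 104 and supply over [0, 2]: (1/2)[(104 - 35.5) + (104 - 47.5)](2) = 125.

125.00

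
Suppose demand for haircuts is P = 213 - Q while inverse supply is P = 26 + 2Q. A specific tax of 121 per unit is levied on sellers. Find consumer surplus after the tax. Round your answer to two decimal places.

242.00

Without the tax, 213 - Q = 26 + 2Q so Q* = 62.3333 and P* = 150.6667.
With the tax, sellers need 121 more per unit: 213 - Q = 26 + 2Q + 121, so Q_t = 22. Buyers pay P_b = 191; sellers receive P_s = P_b - 121 = 70.
CS = (1/2)(Q_t)(213 - P_b) = (1/2)(22)(22) = 242.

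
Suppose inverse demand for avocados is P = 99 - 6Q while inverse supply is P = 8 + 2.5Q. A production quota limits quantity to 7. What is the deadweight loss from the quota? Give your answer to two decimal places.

Unrestricted equilibrium: Q* = (99 - 8)/(6 + 2.5) = 10.7059.
At Q = 7 the demand price is 99 - 6(7) = 57 and the supply price is 8 + 2.5(7) = 25.5.
Deadweight loss is the triangle between the curves from 7 to 10.7059: (1/2)(57 - 25.5)(10.7059 - 7) = 58.3676.

58.37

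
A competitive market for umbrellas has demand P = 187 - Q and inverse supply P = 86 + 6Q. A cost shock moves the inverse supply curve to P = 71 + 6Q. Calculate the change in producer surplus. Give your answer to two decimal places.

199.29

Initial equilibrium: Q_0 = 14.4286, P_0 = 172.5714; CS_0 = (1/2)(14.4286)(14.4286) = 104.0918, PS_0 = (1/2)(14.4286)(86.5714) = 624.551.
New equilibrium: 187 - Q = 71 + 6Q gives Q_1 = 16.5714, P_1 = 170.4286; CS_1 = 137.3061, PS_1 = 823.8367.
Change in producer surplus = 823.8367 - 624.551 = 199.2857.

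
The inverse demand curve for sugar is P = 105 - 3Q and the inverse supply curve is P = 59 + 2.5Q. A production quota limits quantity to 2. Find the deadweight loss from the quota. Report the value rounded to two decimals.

111.36

Without the quota, 105 - 3Q = 59 + 2.5Q gives Q* = 8.3636.
At Q = 2 the demand price is 105 - 3(2) = 99 and the supply price is 59 + 2.5(2) = 64.
DWL = (1/2)(gap between curves at 2) x (Q* - 2) = (1/2)(35)(6.3636) = 111.3636.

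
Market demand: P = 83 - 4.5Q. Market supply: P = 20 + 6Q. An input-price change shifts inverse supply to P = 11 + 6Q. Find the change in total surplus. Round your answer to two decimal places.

57.86

Initial equilibrium: Q_0 = 6, P_0 = 56; CS_0 = (1/2)(6)(27) = 81, PS_0 = (1/2)(6)(36) = 108.
New equilibrium: 83 - 4.5Q = 11 + 6Q gives Q_1 = 6.8571, P_1 = 52.1429; CS_1 = 105.7959, PS_1 = 141.0612.
Change in total surplus = (105.7959 + 141.0612) - (81 + 108) = 57.8571.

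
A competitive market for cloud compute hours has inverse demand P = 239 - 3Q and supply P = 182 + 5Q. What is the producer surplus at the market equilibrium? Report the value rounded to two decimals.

126.91

Set 239 - 3Q = 182 + 5Q, which gives 57 = 8Q, so Q* = 7.125 and P* = 239 - 3(7.125) = 217.625.
PS is the area between P* and the supply curve from 0 to Q*: (1/2)(7.125)(35.625) = 126.9141.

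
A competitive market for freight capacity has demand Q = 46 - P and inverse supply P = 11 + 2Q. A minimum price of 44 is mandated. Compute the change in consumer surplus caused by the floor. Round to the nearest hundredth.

Rewriting demand in inverse form: P = 46 - Q.
Free-market equilibrium: 46 - Q = 11 + 2Q gives Q* = 11.6667, P* = 34.3333.
At the floor price 44, quantity demanded is (46 - 44)/1 = 2; demand is the short side, so Q = 2 trades at P = 44.
CS goes from (1/2)(11.6667)(11.6667) = 68.0556 to 2 (computed as (46 - 44)(2) - (1/2)(1)(2)^2), a change of -66.0556.

-66.06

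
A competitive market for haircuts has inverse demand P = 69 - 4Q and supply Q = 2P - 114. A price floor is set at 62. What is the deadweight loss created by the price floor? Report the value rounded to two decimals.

Rewriting supply in inverse form: P = 57 + 0.5Q.
Free-market equilibrium: 69 - 4Q = 57 + 0.5Q gives Q* = 2.6667, P* = 58.3333.
At P = 62, buyers demand (69 - 62)/4 = 1.75 while sellers would supply more, so the quantity traded is 1.75 at price 62.
At Q = 1.75 the demand price is 62 and the supply price is 57.875. Deadweight loss is the triangle between the curves from 1.75 to 2.6667: (1/2)(62 - 57.875)(2.6667 - 1.75) = 1.8906.

1.89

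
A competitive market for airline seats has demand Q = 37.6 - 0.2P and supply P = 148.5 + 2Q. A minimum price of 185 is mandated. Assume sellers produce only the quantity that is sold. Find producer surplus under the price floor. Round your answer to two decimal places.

21.54

Rewriting demand in inverse form: P = 188 - 5Q.
Without the control, 188 - 5Q = 148.5 + 2Q so Q* = 5.6429 and P* = 159.7857.
At the floor price 185, quantity demanded is (188 - 185)/5 = 0.6; demand is the short side, so Q = 0.6 trades at P = 185.
The supply price at Q = 0.6 is 149.7. PS is the trapezoid between 185 and supply over [0, 0.6]: (1/2)[(185 - 148.5) + (185 - 149.7)](0.6) = 21.54.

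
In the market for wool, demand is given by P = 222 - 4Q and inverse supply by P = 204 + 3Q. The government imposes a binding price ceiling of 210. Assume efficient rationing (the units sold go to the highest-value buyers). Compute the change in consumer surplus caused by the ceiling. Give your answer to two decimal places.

2.78

Free-market equilibrium: 222 - 4Q = 204 + 3Q gives Q* = 2.5714, P* = 211.7143.
At the ceiling price 210, quantity supplied is (210 - 204)/3 = 2; supply is the short side, so Q = 2 trades at P = 210.
CS goes from (1/2)(2.5714)(10.2857) = 13.2245 to 16 (computed as (222 - 210)(2) - (1/2)(4)(2)^2), a change of 2.7755.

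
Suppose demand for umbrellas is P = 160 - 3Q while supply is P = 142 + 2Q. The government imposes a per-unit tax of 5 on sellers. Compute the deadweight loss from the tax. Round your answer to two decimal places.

Without the tax, 160 - 3Q = 142 + 2Q so Q* = 3.6 and P* = 149.2.
With the tax, sellers need 5 more per unit: 160 - 3Q = 142 + 2Q + 5, so Q_t = 2.6. Buyers pay P_b = 152.2; sellers receive P_s = P_b - 5 = 147.2.
Deadweight loss is the triangle between the curves from Q_t to Q*: (1/2)(3.6 - 2.6)(5) = 2.5.

2.50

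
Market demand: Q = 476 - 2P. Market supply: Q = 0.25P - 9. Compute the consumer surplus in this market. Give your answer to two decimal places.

503.75

Rewriting demand in inverse form: P = 238 - 0.5Q.
Rewriting supply in inverse form: P = 36 + 4Q.
Setting demand equal to supply, 202 = 4.5Q, so Q* = 44.8889 and P* = 215.5556.
Consumer surplus is the triangle under demand above P*: (1/2)(44.8889)(238 - 215.5556) = (1/2)(44.8889)(22.4444) = 503.7531.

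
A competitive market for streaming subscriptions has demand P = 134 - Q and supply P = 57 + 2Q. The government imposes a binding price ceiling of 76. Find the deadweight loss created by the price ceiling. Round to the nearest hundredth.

392.04

Without the control, 134 - Q = 57 + 2Q so Q* = 25.6667 and P* = 108.3333.
At P = 76, sellers supply (76 - 57)/2 = 9.5 while buyers want more, so the quantity traded is 9.5 at price 76.
The lost-trades triangle has base Q* - 9.5 = 16.1667 and height equal to the gap between the curves at Q = 9.5, which is 124.5 - 76 = 48.5. DWL = (1/2)(16.1667)(48.5) = 392.0417.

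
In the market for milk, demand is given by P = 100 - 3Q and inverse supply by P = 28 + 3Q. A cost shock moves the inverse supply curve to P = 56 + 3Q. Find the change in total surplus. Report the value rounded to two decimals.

-270.67

Initial equilibrium: Q_0 = 12, P_0 = 64; CS_0 = (1/2)(12)(36) = 216, PS_0 = (1/2)(12)(36) = 216.
New equilibrium: 100 - 3Q = 56 + 3Q gives Q_1 = 7.3333, P_1 = 78; CS_1 = 80.6667, PS_1 = 80.6667.
Change in total surplus = (80.6667 + 80.6667) - (216 + 216) = -270.6667.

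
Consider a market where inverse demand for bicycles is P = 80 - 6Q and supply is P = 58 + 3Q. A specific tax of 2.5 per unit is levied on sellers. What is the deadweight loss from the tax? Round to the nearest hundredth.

Without the tax, 80 - 6Q = 58 + 3Q so Q* = 2.4444 and P* = 65.3333.
With the tax, sellers need 2.5 more per unit: 80 - 6Q = 58 + 3Q + 2.5, so Q_t = 2.1667. Buyers pay P_b = 67; sellers receive P_s = P_b - 2.5 = 64.5.
Deadweight loss is the triangle between the curves from Q_t to Q*: (1/2)(2.4444 - 2.1667)(2.5) = 0.3472.

0.35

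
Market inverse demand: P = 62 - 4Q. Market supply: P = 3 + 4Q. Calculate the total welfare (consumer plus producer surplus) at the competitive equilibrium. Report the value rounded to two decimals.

Setting demand equal to supply, 59 = 8Q, so Q* = 7.375 and P* = 32.5.
CS = (1/2)(7.375)(29.5) = 108.7812 and PS = (1/2)(7.375)(29.5) = 108.7812, so total surplus = 217.5625.

217.56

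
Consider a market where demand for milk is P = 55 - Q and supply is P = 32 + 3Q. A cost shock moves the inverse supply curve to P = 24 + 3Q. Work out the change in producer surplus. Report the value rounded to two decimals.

Initial equilibrium: Q_0 = 5.75, P_0 = 49.25; CS_0 = (1/2)(5.75)(5.75) = 16.5312, PS_0 = (1/2)(5.75)(17.25) = 49.5938.
New equilibrium: 55 - Q = 24 + 3Q gives Q_1 = 7.75, P_1 = 47.25; CS_1 = 30.0312, PS_1 = 90.0938.
Change in producer surplus = 90.0938 - 49.5938 = 40.5.

40.50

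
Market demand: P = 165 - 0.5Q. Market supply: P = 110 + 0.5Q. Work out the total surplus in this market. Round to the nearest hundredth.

1512.50

Equilibrium: 165 - 0.5Q = 110 + 0.5Q, so Q* = 55 and P* = 137.5.
CS = (1/2)(55)(27.5) = 756.25 and PS = (1/2)(55)(27.5) = 756.25, so total surplus = 1512.5.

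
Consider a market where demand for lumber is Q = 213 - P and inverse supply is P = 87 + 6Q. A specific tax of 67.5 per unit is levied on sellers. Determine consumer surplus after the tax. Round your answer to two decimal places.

34.92

Rewriting demand in inverse form: P = 213 - Q.
Pre-tax equilibrium: 213 - Q = 87 + 6Q gives Q* = 18, P* = 195.
With the tax, sellers need 67.5 more per unit: 213 - Q = 87 + 6Q + 67.5, so Q_t = 8.3571. Buyers pay P_b = 204.6429; sellers receive P_s = P_b - 67.5 = 137.1429.
CS = (1/2)(Q_t)(213 - P_b) = (1/2)(8.3571)(8.3571) = 34.9209.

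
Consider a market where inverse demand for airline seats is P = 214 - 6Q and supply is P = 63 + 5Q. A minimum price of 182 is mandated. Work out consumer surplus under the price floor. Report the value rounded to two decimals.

85.33

Without the control, 214 - 6Q = 63 + 5Q so Q* = 13.7273 and P* = 131.6364.
At the floor price 182, quantity demanded is (214 - 182)/6 = 5.3333; demand is the short side, so Q = 5.3333 trades at P = 182.
CS is the triangle under demand above 182: (1/2)(5.3333)(214 - 182) = 85.3333.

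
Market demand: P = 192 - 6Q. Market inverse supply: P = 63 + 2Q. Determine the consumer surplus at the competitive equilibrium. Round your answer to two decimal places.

780.05

Setting demand equal to supply, 129 = 8Q, so Q* = 16.125 and P* = 95.25.
The demand choke price is 192, so CS = (1/2)(Q*)(192 - P*) = (1/2)(16.125)(96.75) = 780.0469.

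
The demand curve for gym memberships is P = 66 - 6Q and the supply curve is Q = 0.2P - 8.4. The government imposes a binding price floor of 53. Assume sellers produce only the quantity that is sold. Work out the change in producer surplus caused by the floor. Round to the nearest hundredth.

Rewriting supply in inverse form: P = 42 + 5Q.
Free-market equilibrium: 66 - 6Q = 42 + 5Q gives Q* = 2.1818, P* = 52.9091.
At P = 53, buyers demand (66 - 53)/6 = 2.1667 while sellers would supply more, so the quantity traded is 2.1667 at price 53.
PS goes from (1/2)(2.1818)(10.9091) = 11.9008 to 12.0972 (computed as (53 - 42)(2.1667) - (1/2)(5)(2.1667)^2), a change of 0.1964.

0.20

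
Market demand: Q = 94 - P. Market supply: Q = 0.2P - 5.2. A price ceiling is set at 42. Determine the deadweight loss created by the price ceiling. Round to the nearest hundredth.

198.45

Rewriting demand in inverse form: P = 94 - Q.
Rewriting supply in inverse form: P = 26 + 5Q.
Without the control, 94 - Q = 26 + 5Q so Q* = 11.3333 and P* = 82.6667.
At the ceiling price 42, quantity supplied is (42 - 26)/5 = 3.2; supply is the short side, so Q = 3.2 trades at P = 42.
At Q = 3.2 the demand price is 90.8 and the supply price is 42. Deadweight loss is the triangle between the curves from 3.2 to 11.3333: (1/2)(90.8 - 42)(11.3333 - 3.2) = 198.4533.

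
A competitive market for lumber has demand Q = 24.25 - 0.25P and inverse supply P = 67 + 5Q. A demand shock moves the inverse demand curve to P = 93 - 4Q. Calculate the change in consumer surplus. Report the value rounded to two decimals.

-5.53

Rewriting demand in inverse form: P = 97 - 4Q.
Initial equilibrium: Q_0 = 3.3333, P_0 = 83.6667; CS_0 = (1/2)(3.3333)(13.3333) = 22.2222, PS_0 = (1/2)(3.3333)(16.6667) = 27.7778.
New equilibrium: 93 - 4Q = 67 + 5Q gives Q_1 = 2.8889, P_1 = 81.4444; CS_1 = 16.6914, PS_1 = 20.8642.
Change in consumer surplus = 16.6914 - 22.2222 = -5.5309.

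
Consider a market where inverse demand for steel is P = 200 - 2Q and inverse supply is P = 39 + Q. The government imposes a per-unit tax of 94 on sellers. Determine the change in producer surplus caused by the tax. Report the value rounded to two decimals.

-1190.67

Pre-tax equilibrium: 200 - 2Q = 39 + Q gives Q* = 53.6667, P* = 92.6667.
A tax on sellers shifts supply up by 94: 200 - 2Q = 39 + Q + 94, so Q_t = 22.3333. Buyers pay P_b = 155.3333; sellers receive P_s = P_b - 94 = 61.3333.
PS falls from (1/2)(53.6667)(53.6667) = 1440.0556 to (1/2)(22.3333)(22.3333) = 249.3889, a change of -1190.6667.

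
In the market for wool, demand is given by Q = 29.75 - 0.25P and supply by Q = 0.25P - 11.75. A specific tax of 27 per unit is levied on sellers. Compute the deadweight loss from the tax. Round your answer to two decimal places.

45.56

Rewriting demand in inverse form: P = 119 - 4Q.
Rewriting supply in inverse form: P = 47 + 4Q.
Pre-tax equilibrium: 119 - 4Q = 47 + 4Q gives Q* = 9, P* = 83.
With the tax, sellers need 27 more per unit: 119 - 4Q = 47 + 4Q + 27, so Q_t = 5.625. Buyers pay P_b = 96.5; sellers receive P_s = P_b - 27 = 69.5.
The welfare triangle lost has base Q* - Q_t = 3.375 and height t = 27, so DWL = (1/2)(3.375)(27) = 45.5625.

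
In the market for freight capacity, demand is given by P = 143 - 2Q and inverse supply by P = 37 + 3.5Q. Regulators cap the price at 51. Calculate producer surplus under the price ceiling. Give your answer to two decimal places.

Free-market equilibrium: 143 - 2Q = 37 + 3.5Q gives Q* = 19.2727, P* = 104.4545.
At P = 51, sellers supply (51 - 37)/3.5 = 4 while buyers want more, so the quantity traded is 4 at price 51.
PS is the triangle above supply below 51: (1/2)(4)(51 - 37) = 28.

28.00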